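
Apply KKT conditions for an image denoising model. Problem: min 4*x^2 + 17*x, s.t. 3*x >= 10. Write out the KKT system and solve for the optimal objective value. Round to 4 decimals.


Step 1: Try lambda = 0 (constraint inactive).
x_unc = -17/(2*4) = -2.125
Check: 3*-2.125 = -6.375 < 10 -- violated!
Step 2: Constraint must be active: 3*x = 10
x* = 10/3 = 3.3333 (rounded; the exact value 10/3 is used below)
lambda = (2*4*(10/3) + 17)/3 = 14.5556
Step 3: Compute optimal value.
f(x*) = 4*(10/3)^2 + 17*(10/3) = 101.1111


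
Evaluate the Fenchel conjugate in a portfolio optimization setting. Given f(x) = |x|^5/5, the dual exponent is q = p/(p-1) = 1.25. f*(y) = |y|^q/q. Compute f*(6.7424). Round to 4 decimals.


The conjugate exponent q satisfies 1/p + 1/q = 1.
p = 5, so q = 5/(5 - 1) = 1.25
|y|^q = 6.7424^1.25 = 10.8647
f*(6.7424) = 10.8647 / 1.25 = 8.6918


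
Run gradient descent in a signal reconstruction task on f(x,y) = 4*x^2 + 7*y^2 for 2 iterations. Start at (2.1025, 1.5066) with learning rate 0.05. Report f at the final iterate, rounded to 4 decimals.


Gradient descent on f(x,y) = 4*x^2 + 7*y^2.
Starting point: (2.1025, 1.5066), alpha = 0.05
Step 1: grad_x = 2*4*2.1025 = 16.82, grad_y = 2*7*1.5066 = 21.0924
  x_1 = 2.1025 - 0.05*16.82 = 1.2615
  y_1 = 1.5066 - 0.05*21.0924 = 0.452
Step 2: grad_x = 2*4*1.2615 = 10.092, grad_y = 2*7*0.452 = 6.3277
  x_2 = 1.2615 - 0.05*10.092 = 0.7569
  y_2 = 0.452 - 0.05*6.3277 = 0.1356
f(0.7569, 0.1356) = 4*0.7569^2 + 7*0.1356^2 = 2.4203


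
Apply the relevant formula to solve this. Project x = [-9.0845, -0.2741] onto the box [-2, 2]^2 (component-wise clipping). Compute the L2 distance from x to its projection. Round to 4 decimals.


Project each component onto [-2, 2].
clip(-9.0845) = -2.0, clip(-0.2741) = -0.2741
Projection = [-2.0, -0.2741]
Squared diffs: [50.1901, 0.0]
Distance = sqrt(50.1901) = 7.0845


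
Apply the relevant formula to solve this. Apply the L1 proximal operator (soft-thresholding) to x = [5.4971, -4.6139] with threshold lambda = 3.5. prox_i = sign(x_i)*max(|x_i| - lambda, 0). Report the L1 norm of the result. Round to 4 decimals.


Soft-thresholding with lambda = 3.5:
prox(5.4971) = sign(5.4971)*max(|5.4971| - 3.5, 0) = 1.9971
prox(-4.6139) = sign(-4.6139)*max(|-4.6139| - 3.5, 0) = -1.1139
prox(x) = [1.9971, -1.1139]
||prox(x)||_1 = 1.9971 + 1.1139 = 3.111


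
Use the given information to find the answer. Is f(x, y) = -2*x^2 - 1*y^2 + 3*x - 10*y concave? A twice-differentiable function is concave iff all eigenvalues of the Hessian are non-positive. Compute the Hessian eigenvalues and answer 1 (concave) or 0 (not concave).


The Hessian of f(x,y) = -2*x^2 - 1*y^2 + 3*x - 10*y is:
H = [[-4, 0], [0, -2]]
Trace = -4 - 2 = -6
Determinant = -4*-2 - (0)^2 = 8
Discriminant = (-6)^2 - 4*8 = 4.0
Eigenvalues: lambda_1 = -4.0, lambda_2 = -2.0
The function is concave.

1


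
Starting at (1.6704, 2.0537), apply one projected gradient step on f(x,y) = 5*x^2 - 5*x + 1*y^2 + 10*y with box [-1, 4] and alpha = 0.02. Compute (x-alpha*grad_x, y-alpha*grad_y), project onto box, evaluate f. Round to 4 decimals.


Step 1: Compute gradient at (1.6704, 2.0537).
grad_x = 2*5*1.6704 - 5 = 11.704
grad_y = 2*1*2.0537 + 10 = 14.1074
Step 2: Gradient step.
x_raw = 1.6704 - 0.02*11.704 = 1.4363
y_raw = 2.0537 - 0.02*14.1074 = 1.7716
Step 3: Project onto [-1, 4].
x_proj = clip(1.4363) = 1.4363
y_proj = clip(1.7716) = 1.7716
Step 4: Evaluate f.
f(1.4363, 1.7716) = 23.9874


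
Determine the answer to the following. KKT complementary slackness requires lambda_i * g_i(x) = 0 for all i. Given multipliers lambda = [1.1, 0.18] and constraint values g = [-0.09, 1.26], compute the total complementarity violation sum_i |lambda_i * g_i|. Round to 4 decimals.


KKT complementary slackness check:
lambda_1 * g_1 = 1.1 * -0.09 = -0.099
lambda_2 * g_2 = 0.18 * 1.26 = 0.2268
Total violation = 0.099 + 0.2268 = 0.3258


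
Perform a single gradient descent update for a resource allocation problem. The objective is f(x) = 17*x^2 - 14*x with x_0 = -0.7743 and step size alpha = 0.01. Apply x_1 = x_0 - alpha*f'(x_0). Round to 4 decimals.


We compute the gradient at x_0 and apply the update.
f'(x) = 34*x - 14
f'(-0.7743) = 34*-0.7743 - 14 = -40.3262
x_1 = -0.7743 - 0.01*-40.3262 = -0.371


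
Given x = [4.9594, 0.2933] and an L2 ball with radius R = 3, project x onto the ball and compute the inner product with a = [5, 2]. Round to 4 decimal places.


Step 1: Compute ||x|| (intermediates to 6 decimals).
||x|| = sqrt(4.9594^2 + 0.2933^2) = 4.968065
Step 2: Project.
Since ||x|| > R, scale = R/||x|| = 3/4.968065 = 0.603857, proj(x) = scale * x
proj(x) = [2.994768, 0.177111]
Step 3: Dot product.
a^T * proj(x) = 5*2.994768 + 2*0.177111 = 15.3281


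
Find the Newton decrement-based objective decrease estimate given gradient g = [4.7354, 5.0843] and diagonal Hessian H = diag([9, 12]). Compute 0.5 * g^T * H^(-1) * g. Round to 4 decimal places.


Step 1: H is diagonal, so H^(-1) * g = [0.5262, 0.4237].
Step 2: g^T H^(-1) g = sum_i g_i^2 / H_ii
  = (4.7354)^2/9 + (5.0843)^2/12
  = 2.4916 + 2.1542 = 4.6457
Step 3: Objective decrease = 0.5 * g^T H^(-1) g = 2.3229


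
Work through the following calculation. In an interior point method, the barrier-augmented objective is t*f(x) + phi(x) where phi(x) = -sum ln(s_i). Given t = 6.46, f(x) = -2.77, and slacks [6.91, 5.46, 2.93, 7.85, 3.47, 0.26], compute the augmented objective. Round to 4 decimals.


Step 1: Compute log-barrier.
ln values: [1.933, 1.6974, 1.075, 2.0605, 1.2442, -1.3471]
phi = -(1.933 + 1.6974 + 1.075 + 2.0605 + 1.2442 - 1.3471) = -6.663
Step 2: Compute augmented objective.
t*f(x) = 6.46*-2.77 = -17.8942
Total = -17.8942 - 6.663 = -24.5572


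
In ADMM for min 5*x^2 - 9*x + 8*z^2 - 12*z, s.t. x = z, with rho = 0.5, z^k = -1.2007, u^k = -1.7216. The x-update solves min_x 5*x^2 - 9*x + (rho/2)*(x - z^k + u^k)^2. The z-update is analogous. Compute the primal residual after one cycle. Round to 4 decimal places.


ADMM iteration with rho = 0.5, z^k = -1.2007, u^k = -1.7216
Step 1: x-update.
Minimize 5*x^2 - 9*x + (0.5/2)*(x + 1.2007 - 1.7216)^2
FOC: (2*5 + 0.5)*x = 9 + 0.5*(-1.2007 + 1.7216)
x^{k+1} = 0.8819
Step 2: z-update.
Minimize 8*z^2 - 12*z + (0.5/2)*(0.8819 - z - 1.7216)^2
FOC: (2*8 + 0.5)*z = 12 + 0.5*(0.8819 - 1.7216)
z^{k+1} = 0.7018
Step 3: u-update.
u^{k+1} = -1.7216 + 0.8819 - 0.7018 = -1.5415
Step 4: Primal residual = |0.8819 - 0.7018| = 0.1801


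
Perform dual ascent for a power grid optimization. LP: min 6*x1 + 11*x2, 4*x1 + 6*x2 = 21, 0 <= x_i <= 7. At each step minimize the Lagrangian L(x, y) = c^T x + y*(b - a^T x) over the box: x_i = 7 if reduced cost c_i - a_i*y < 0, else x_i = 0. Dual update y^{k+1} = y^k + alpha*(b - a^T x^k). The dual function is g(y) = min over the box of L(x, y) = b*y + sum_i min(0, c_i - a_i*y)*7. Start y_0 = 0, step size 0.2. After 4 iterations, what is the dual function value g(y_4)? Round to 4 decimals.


Dual ascent for LP: min 6*x1 + 11*x2, 4*x1 + 6*x2 = 21, 0 <= x_i <= 7
Step 1: y^k = 0.0, reduced costs: (6.0, 11.0)
  x^k = (0.0, 0.0), subgradient = b - a^T x = 21.0
  y^{k+1} = 0.0 + 0.2*21.0 = 4.2
Step 2: y^k = 4.2, reduced costs: (-10.8, -14.2)
  x^k = (7.0, 7.0), subgradient = b - a^T x = -49.0
  y^{k+1} = 4.2 + 0.2*-49.0 = -5.6
Step 3: y^k = -5.6, reduced costs: (28.4, 44.6)
  x^k = (0.0, 0.0), subgradient = b - a^T x = 21.0
  y^{k+1} = -5.6 + 0.2*21.0 = -1.4
Step 4: y^k = -1.4, reduced costs: (11.6, 19.4)
  x^k = (0.0, 0.0), subgradient = b - a^T x = 21.0
  y^{k+1} = -1.4 + 0.2*21.0 = 2.8
Dual objective at y_4 = 2.8: reduced costs (-5.2, -5.8), box minimizer x = (7.0, 7.0)
g(y_4) = b*y + (c1 - a1*y)*x1 + (c2 - a2*y)*x2 = 21*2.8 + (-5.2)*7.0 + (-5.8)*7.0 = 58.8 - 36.4 - 40.6 = -18.2


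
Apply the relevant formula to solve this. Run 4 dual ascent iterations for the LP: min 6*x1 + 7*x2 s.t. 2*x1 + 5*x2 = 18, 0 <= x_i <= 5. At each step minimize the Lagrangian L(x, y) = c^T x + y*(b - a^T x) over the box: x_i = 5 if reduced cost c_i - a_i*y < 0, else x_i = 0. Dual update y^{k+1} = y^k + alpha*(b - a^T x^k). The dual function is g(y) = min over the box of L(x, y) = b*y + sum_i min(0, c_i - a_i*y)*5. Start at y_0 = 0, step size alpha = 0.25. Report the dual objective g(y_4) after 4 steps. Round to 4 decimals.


Dual ascent for LP: min 6*x1 + 7*x2, 2*x1 + 5*x2 = 18, 0 <= x_i <= 5
Step 1: y^k = 0.0, reduced costs: (6.0, 7.0)
  x^k = (0.0, 0.0), subgradient = b - a^T x = 18.0
  y^{k+1} = 0.0 + 0.25*18.0 = 4.5
Step 2: y^k = 4.5, reduced costs: (-3.0, -15.5)
  x^k = (5.0, 5.0), subgradient = b - a^T x = -17.0
  y^{k+1} = 4.5 + 0.25*-17.0 = 0.25
Step 3: y^k = 0.25, reduced costs: (5.5, 5.75)
  x^k = (0.0, 0.0), subgradient = b - a^T x = 18.0
  y^{k+1} = 0.25 + 0.25*18.0 = 4.75
Step 4: y^k = 4.75, reduced costs: (-3.5, -16.75)
  x^k = (5.0, 5.0), subgradient = b - a^T x = -17.0
  y^{k+1} = 4.75 + 0.25*-17.0 = 0.5
Dual objective at y_4 = 0.5: reduced costs (5.0, 4.5), box minimizer x = (0.0, 0.0)
g(y_4) = b*y + (c1 - a1*y)*x1 + (c2 - a2*y)*x2 = 18*0.5 + 5.0*0.0 + 4.5*0.0 = 9.0 + 0.0 + 0.0 = 9.0


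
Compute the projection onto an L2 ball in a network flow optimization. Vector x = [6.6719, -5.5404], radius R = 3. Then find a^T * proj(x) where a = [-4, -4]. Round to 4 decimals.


Step 1: Compute ||x|| (intermediates to 6 decimals).
||x|| = sqrt(6.6719^2 + (-5.5404)^2) = 8.672386
Step 2: Project.
Since ||x|| > R, scale = R/||x|| = 3/8.672386 = 0.345926, proj(x) = scale * x
proj(x) = [2.307984, -1.916568]
Step 3: Dot product.
a^T * proj(x) = -4*2.307984 - 4*(-1.916568) = -1.5657


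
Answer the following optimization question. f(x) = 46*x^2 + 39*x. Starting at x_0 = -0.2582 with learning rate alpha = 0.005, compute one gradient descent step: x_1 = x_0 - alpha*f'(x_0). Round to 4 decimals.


We compute the gradient at x_0 and apply the update.
f'(x) = 92*x + 39
f'(-0.2582) = 92*-0.2582 + 39 = 15.2456
x_1 = -0.2582 - 0.005*15.2456 = -0.3344


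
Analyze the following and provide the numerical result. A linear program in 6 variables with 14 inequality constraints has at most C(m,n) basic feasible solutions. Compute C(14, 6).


Each vertex corresponds to some choice of n active constraints out of m, so the number of vertices is at most C(m, n) = m! / (n!(m-n)!).
m = 14, n = 6
Numerator: 14 * 13 * 12 * 11 * 10 * 9
Denominator: 6! = 720
C(14, 6) = 3003


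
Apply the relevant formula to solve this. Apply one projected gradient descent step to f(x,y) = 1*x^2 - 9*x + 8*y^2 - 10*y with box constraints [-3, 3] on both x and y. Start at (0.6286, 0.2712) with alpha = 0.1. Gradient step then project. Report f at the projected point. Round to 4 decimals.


Step 1: Compute gradient at (0.6286, 0.2712).
grad_x = 2*1*0.6286 - 9 = -7.7428
grad_y = 2*8*0.2712 - 10 = -5.6608
Step 2: Gradient step.
x_raw = 0.6286 - 0.1*-7.7428 = 1.4029
y_raw = 0.2712 - 0.1*-5.6608 = 0.8373
Step 3: Project onto [-3, 3].
x_proj = clip(1.4029) = 1.4029
y_proj = clip(0.8373) = 0.8373
Step 4: Evaluate f.
f(1.4029, 0.8373) = -13.4223


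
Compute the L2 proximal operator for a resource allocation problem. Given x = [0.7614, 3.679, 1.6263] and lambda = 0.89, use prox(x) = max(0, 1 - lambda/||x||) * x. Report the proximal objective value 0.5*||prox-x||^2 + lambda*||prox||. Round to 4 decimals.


Step 1: Compute ||x||.
||x|| = 4.0939
Step 2: Compute scaling factor.
scale = max(0, 1 - 0.89/4.0939) = 0.7826
Step 3: prox(x) = [0.5959, 2.8792, 1.2727]
||prox(x)|| = 3.2039
Step 4: Proximal objective.
0.5*||prox-x||^2 = 0.3961
lambda*||prox|| = 2.8515
Total = 3.2475


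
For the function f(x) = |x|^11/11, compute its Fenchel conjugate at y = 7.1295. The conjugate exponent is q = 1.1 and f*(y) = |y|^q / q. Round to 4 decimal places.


The conjugate exponent q satisfies 1/p + 1/q = 1.
p = 11, so q = 11/(11 - 1) = 1.1
|y|^q = 7.1295^1.1 = 8.6769
f*(7.1295) = 8.6769 / 1.1 = 7.8881


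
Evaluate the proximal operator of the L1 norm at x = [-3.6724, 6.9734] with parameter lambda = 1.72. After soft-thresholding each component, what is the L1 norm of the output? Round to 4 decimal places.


Soft-thresholding with lambda = 1.72:
prox(-3.6724) = sign(-3.6724)*max(|-3.6724| - 1.72, 0) = -1.9524
prox(6.9734) = sign(6.9734)*max(|6.9734| - 1.72, 0) = 5.2534
prox(x) = [-1.9524, 5.2534]
||prox(x)||_1 = 1.9524 + 5.2534 = 7.2058


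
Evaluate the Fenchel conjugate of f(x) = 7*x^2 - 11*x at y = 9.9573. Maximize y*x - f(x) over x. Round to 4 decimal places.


f*(y) = sup_x {y*x - a*x^2 - b*x} = sup_x {(y-b)*x - a*x^2}
FOC: (y - b) - 2a*x = 0 => x* = (y - b)/(2a)
x* = (9.9573 + 11)/(2*7) = 1.497
f*(9.9573) = (y-b)^2/(4a) = (9.9573 + 11)^2/(4*7)
= 439.2084/28 = 15.686


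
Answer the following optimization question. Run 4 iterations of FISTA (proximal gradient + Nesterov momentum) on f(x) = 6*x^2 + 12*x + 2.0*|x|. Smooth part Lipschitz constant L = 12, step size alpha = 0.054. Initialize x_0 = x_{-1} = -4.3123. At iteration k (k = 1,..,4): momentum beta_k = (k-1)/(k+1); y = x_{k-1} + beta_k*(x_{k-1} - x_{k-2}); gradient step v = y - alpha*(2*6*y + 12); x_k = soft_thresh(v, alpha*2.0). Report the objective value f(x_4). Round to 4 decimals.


FISTA on f(x) = 6*x^2 + 12*x + 2.0*|x|
L = 12, alpha = 0.054
Iteration 1: beta = 0.0, y = -4.3123 + 0.0*(-4.3123 + 4.3123) = -4.3123
  grad(y) = -39.7476, v = y - alpha*grad = -2.1659
  prox(v) = soft_thresh(-2.1659, 0.108) = -2.0579
Iteration 2: beta = 0.3333, y = -2.0579 + 0.3333*(-2.0579 + 4.3123) = -1.3065
  grad(y) = -3.6777, v = y - alpha*grad = -1.1079
  prox(v) = soft_thresh(-1.1079, 0.108) = -0.9999
Iteration 3: beta = 0.5, y = -0.9999 + 0.5*(-0.9999 + 2.0579) = -0.4709
  grad(y) = 6.3498, v = y - alpha*grad = -0.8137
  prox(v) = soft_thresh(-0.8137, 0.108) = -0.7057
Iteration 4: beta = 0.6, y = -0.7057 + 0.6*(-0.7057 + 0.9999) = -0.5293
  grad(y) = 5.6489, v = y - alpha*grad = -0.8343
  prox(v) = soft_thresh(-0.8343, 0.108) = -0.7263
f(x_4) = 6*(-0.7263)^2 + 12*(-0.7263) + 2.0*|-0.7263| = -4.0979


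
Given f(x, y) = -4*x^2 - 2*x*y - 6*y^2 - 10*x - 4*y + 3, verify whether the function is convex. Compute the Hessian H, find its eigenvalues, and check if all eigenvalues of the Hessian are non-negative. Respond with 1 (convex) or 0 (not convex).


The Hessian of f(x,y) = -4*x^2 - 2*x*y - 6*y^2 - 10*x - 4*y + 3 is:
H = [[-8, -2], [-2, -12]]
Trace = -8 - 12 = -20
Determinant = -8*-12 - (-2)^2 = 92
Discriminant = (-20)^2 - 4*92 = 32.0
Eigenvalues: lambda_1 = -12.8284, lambda_2 = -7.1716
The function is not convex.

0


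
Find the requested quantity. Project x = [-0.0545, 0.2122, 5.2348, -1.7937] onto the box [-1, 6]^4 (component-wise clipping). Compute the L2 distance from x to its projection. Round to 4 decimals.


Project each component onto [-1, 6].
clip(-0.0545) = -0.0545, clip(0.2122) = 0.2122, clip(5.2348) = 5.2348, clip(-1.7937) = -1.0
Projection = [-0.0545, 0.2122, 5.2348, -1.0]
Squared diffs: [0.0, 0.0, 0.0, 0.63]
Distance = sqrt(0.63) = 0.7937


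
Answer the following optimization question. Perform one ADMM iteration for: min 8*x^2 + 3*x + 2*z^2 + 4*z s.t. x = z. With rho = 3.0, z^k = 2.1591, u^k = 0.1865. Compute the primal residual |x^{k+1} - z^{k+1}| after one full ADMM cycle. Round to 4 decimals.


ADMM iteration with rho = 3.0, z^k = 2.1591, u^k = 0.1865
Step 1: x-update.
Minimize 8*x^2 + 3*x + (3.0/2)*(x - 2.1591 + 0.1865)^2
FOC: (2*8 + 3.0)*x = -3 + 3.0*(2.1591 - 0.1865)
x^{k+1} = 0.1536
Step 2: z-update.
Minimize 2*z^2 + 4*z + (3.0/2)*(0.1536 - z + 0.1865)^2
FOC: (2*2 + 3.0)*z = -4 + 3.0*(0.1536 + 0.1865)
z^{k+1} = -0.4257
Step 3: u-update.
u^{k+1} = 0.1865 + 0.1536 + 0.4257 = 0.7658
Step 4: Primal residual = |0.1536 + 0.4257| = 0.5793


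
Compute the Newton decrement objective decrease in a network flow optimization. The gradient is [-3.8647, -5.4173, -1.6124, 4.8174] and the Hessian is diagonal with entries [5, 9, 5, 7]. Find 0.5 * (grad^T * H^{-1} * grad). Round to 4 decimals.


Step 1: H is diagonal, so H^(-1) * g = [-0.7729, -0.6019, -0.3225, 0.6882].
Step 2: g^T H^(-1) g = sum_i g_i^2 / H_ii
  = (-3.8647)^2/5 + (-5.4173)^2/9 + (-1.6124)^2/5 + (4.8174)^2/7
  = 2.9872 + 3.2608 + 0.52 + 3.3153 = 10.0833
Step 3: Objective decrease = 0.5 * g^T H^(-1) g = 5.0416


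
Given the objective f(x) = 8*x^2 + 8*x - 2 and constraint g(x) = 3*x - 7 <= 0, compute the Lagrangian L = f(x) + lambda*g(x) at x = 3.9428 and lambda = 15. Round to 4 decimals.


Step 1: Evaluate f(x).
f(3.9428) = 8*3.9428^2 + 8*3.9428 - 2 = 153.9078
Step 2: Evaluate g(x).
g(3.9428) = 3*3.9428 - 7 = 4.8284
Step 3: Compute Lagrangian.
L = 153.9078 + 15*4.8284 = 226.3338


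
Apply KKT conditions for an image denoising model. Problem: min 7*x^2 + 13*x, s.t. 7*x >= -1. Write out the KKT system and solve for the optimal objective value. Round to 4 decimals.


Step 1: Try lambda = 0 (constraint inactive).
x_unc = -13/(2*7) = -0.9286
Check: 7*-0.9286 = -6.5002 < -1 -- violated!
Step 2: Constraint must be active: 7*x = -1
x* = -1/7 = -0.1429 (rounded; the exact value -1/7 is used below)
lambda = (2*7*(-1/7) + 13)/7 = 1.5714
Step 3: Compute optimal value.
f(x*) = 7*(-1/7)^2 + 13*(-1/7) = -1.7143


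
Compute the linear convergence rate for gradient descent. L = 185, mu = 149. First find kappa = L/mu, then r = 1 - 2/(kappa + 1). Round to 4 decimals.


Step 1: Compute the condition number.
kappa = L/mu = 185/149 = 1.2416
Step 2: Compute the convergence rate.
r = 1 - 2/(kappa + 1) = 1 - 2*mu/(L + mu) = (L - mu)/(L + mu) = 36/334 = 0.1078


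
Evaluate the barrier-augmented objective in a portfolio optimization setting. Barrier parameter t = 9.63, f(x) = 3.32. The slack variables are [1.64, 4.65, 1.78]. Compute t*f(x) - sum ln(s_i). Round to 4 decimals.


Step 1: Compute log-barrier.
ln values: [0.4947, 1.5369, 0.5766]
phi = -(0.4947 + 1.5369 + 0.5766) = -2.6082
Step 2: Compute augmented objective.
t*f(x) = 9.63*3.32 = 31.9716
Total = 31.9716 - 2.6082 = 29.3634


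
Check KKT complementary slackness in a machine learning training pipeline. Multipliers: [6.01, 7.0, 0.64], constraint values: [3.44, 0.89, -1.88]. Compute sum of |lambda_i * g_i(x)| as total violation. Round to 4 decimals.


KKT complementary slackness check:
lambda_1 * g_1 = 6.01 * 3.44 = 20.6744
lambda_2 * g_2 = 7.0 * 0.89 = 6.23
lambda_3 * g_3 = 0.64 * -1.88 = -1.2032
Total violation = 20.6744 + 6.23 + 1.2032 = 28.1076


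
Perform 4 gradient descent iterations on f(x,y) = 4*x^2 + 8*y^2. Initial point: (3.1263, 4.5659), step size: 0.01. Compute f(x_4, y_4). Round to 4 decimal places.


Gradient descent on f(x,y) = 4*x^2 + 8*y^2.
Starting point: (3.1263, 4.5659), alpha = 0.01
Step 1: grad_x = 2*4*3.1263 = 25.0104, grad_y = 2*8*4.5659 = 73.0544
  x_1 = 3.1263 - 0.01*25.0104 = 2.8762
  y_1 = 4.5659 - 0.01*73.0544 = 3.8354
Step 2: grad_x = 2*4*2.8762 = 23.0096, grad_y = 2*8*3.8354 = 61.3657
  x_2 = 2.8762 - 0.01*23.0096 = 2.6461
  y_2 = 3.8354 - 0.01*61.3657 = 3.2217
Step 3: grad_x = 2*4*2.6461 = 21.1688, grad_y = 2*8*3.2217 = 51.5472
  x_3 = 2.6461 - 0.01*21.1688 = 2.4344
  y_3 = 3.2217 - 0.01*51.5472 = 2.7062
Step 4: grad_x = 2*4*2.4344 = 19.4753, grad_y = 2*8*2.7062 = 43.2996
  x_4 = 2.4344 - 0.01*19.4753 = 2.2397
  y_4 = 2.7062 - 0.01*43.2996 = 2.2732
f(2.2397, 2.2732) = 4*2.2397^2 + 8*2.2732^2 = 61.4049


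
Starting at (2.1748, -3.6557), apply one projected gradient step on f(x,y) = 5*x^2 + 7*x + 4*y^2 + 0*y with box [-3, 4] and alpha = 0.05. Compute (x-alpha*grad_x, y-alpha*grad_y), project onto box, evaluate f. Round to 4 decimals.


Step 1: Compute gradient at (2.1748, -3.6557).
grad_x = 2*5*2.1748 + 7 = 28.748
grad_y = 2*4*-3.6557 + 0 = -29.2456
Step 2: Gradient step.
x_raw = 2.1748 - 0.05*28.748 = 0.7374
y_raw = -3.6557 - 0.05*-29.2456 = -2.1934
Step 3: Project onto [-3, 4].
x_proj = clip(0.7374) = 0.7374
y_proj = clip(-2.1934) = -2.1934
Step 4: Evaluate f.
f(0.7374, -2.1934) = 27.125


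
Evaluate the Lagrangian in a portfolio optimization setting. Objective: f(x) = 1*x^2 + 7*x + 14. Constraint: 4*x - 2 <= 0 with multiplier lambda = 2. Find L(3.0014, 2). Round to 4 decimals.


Step 1: Evaluate f(x).
f(3.0014) = 1*3.0014^2 + 7*3.0014 + 14 = 44.0182
Step 2: Evaluate g(x).
g(3.0014) = 4*3.0014 - 2 = 10.0056
Step 3: Compute Lagrangian.
L = 44.0182 + 2*10.0056 = 64.0294


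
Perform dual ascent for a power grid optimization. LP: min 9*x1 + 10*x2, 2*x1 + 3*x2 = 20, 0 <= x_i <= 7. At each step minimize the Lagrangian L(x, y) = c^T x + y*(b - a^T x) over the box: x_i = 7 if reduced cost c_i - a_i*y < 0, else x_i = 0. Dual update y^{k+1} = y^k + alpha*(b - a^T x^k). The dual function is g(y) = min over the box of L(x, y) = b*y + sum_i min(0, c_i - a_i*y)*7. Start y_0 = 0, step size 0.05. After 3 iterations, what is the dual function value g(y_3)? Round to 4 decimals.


Dual ascent for LP: min 9*x1 + 10*x2, 2*x1 + 3*x2 = 20, 0 <= x_i <= 7
Step 1: y^k = 0.0, reduced costs: (9.0, 10.0)
  x^k = (0.0, 0.0), subgradient = b - a^T x = 20.0
  y^{k+1} = 0.0 + 0.05*20.0 = 1.0
Step 2: y^k = 1.0, reduced costs: (7.0, 7.0)
  x^k = (0.0, 0.0), subgradient = b - a^T x = 20.0
  y^{k+1} = 1.0 + 0.05*20.0 = 2.0
Step 3: y^k = 2.0, reduced costs: (5.0, 4.0)
  x^k = (0.0, 0.0), subgradient = b - a^T x = 20.0
  y^{k+1} = 2.0 + 0.05*20.0 = 3.0
Dual objective at y_3 = 3.0: reduced costs (3.0, 1.0), box minimizer x = (0.0, 0.0)
g(y_3) = b*y + (c1 - a1*y)*x1 + (c2 - a2*y)*x2 = 20*3.0 + 3.0*0.0 + 1.0*0.0 = 60.0 + 0.0 + 0.0 = 60.0


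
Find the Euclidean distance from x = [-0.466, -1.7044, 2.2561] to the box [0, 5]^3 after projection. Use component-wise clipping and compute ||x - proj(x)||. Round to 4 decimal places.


Project each component onto [0, 5].
clip(-0.466) = 0.0, clip(-1.7044) = 0.0, clip(2.2561) = 2.2561
Projection = [0.0, 0.0, 2.2561]
Squared diffs: [0.2172, 2.905, 0.0]
Distance = sqrt(3.1222) = 1.767


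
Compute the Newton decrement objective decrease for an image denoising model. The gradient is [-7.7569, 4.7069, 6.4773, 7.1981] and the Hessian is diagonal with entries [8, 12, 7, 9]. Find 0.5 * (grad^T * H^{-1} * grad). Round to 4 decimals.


Step 1: H is diagonal, so H^(-1) * g = [-0.9696, 0.3922, 0.9253, 0.7998].
Step 2: g^T H^(-1) g = sum_i g_i^2 / H_ii
  = (-7.7569)^2/8 + (4.7069)^2/12 + (6.4773)^2/7 + (7.1981)^2/9
  = 7.5212 + 1.8462 + 5.9936 + 5.757 = 21.118
Step 3: Objective decrease = 0.5 * g^T H^(-1) g = 10.559


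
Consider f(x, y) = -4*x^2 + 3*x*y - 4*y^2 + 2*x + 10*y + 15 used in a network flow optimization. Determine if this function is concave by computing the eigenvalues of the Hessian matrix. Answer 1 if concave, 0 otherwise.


The Hessian of f(x,y) = -4*x^2 + 3*x*y - 4*y^2 + 2*x + 10*y + 15 is:
H = [[-8, 3], [3, -8]]
Trace = -8 - 8 = -16
Determinant = -8*-8 - (3)^2 = 55
Discriminant = (-16)^2 - 4*55 = 36.0
Eigenvalues: lambda_1 = -11.0, lambda_2 = -5.0
The function is concave.

1


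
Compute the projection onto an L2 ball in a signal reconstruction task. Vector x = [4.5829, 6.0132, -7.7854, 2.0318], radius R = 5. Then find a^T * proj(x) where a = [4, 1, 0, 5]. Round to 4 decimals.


Step 1: Compute ||x|| (intermediates to 6 decimals).
||x|| = sqrt(4.5829^2 + 6.0132^2 + (-7.7854)^2 + 2.0318^2) = 11.040933
Step 2: Project.
Since ||x|| > R, scale = R/||x|| = 5/11.040933 = 0.45286, proj(x) = scale * x
proj(x) = [2.075412, 2.723138, -3.525696, 0.920121]
Step 3: Dot product.
a^T * proj(x) = 4*2.075412 + 1*2.723138 + 0*(-3.525696) + 5*0.920121 = 15.6254


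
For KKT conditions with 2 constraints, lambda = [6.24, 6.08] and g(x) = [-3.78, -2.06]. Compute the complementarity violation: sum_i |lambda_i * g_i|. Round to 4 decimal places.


KKT complementary slackness check:
lambda_1 * g_1 = 6.24 * -3.78 = -23.5872
lambda_2 * g_2 = 6.08 * -2.06 = -12.5248
Total violation = 23.5872 + 12.5248 = 36.112


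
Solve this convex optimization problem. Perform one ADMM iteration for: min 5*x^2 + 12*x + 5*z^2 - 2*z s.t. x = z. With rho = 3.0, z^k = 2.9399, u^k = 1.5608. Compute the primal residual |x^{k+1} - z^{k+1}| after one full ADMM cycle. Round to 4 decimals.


ADMM iteration with rho = 3.0, z^k = 2.9399, u^k = 1.5608
Step 1: x-update.
Minimize 5*x^2 + 12*x + (3.0/2)*(x - 2.9399 + 1.5608)^2
FOC: (2*5 + 3.0)*x = -12 + 3.0*(2.9399 - 1.5608)
x^{k+1} = -0.6048
Step 2: z-update.
Minimize 5*z^2 - 2*z + (3.0/2)*(-0.6048 - z + 1.5608)^2
FOC: (2*5 + 3.0)*z = 2 + 3.0*(-0.6048 + 1.5608)
z^{k+1} = 0.3745
Step 3: u-update.
u^{k+1} = 1.5608 - 0.6048 - 0.3745 = 0.5815
Step 4: Primal residual = |-0.6048 - 0.3745| = 0.9793


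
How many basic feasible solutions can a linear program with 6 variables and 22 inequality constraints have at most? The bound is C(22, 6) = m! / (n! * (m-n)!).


Each vertex corresponds to some choice of n active constraints out of m, so the number of vertices is at most C(m, n) = m! / (n!(m-n)!).
m = 22, n = 6
Numerator: 22 * 21 * 20 * 19 * 18 * 17
Denominator: 6! = 720
C(22, 6) = 74613


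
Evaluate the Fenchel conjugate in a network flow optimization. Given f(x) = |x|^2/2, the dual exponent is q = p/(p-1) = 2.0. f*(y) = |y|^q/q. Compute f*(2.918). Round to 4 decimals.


The conjugate exponent q satisfies 1/p + 1/q = 1.
p = 2, so q = 2/(2 - 1) = 2.0
|y|^q = 2.918^2.0 = 8.5147
f*(2.918) = 8.5147 / 2.0 = 4.2574


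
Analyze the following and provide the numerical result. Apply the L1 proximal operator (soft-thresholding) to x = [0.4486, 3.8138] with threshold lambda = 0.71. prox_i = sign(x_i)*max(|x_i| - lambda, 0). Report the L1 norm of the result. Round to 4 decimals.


Soft-thresholding with lambda = 0.71:
prox(0.4486) = sign(0.4486)*max(|0.4486| - 0.71, 0) = 0.0
prox(3.8138) = sign(3.8138)*max(|3.8138| - 0.71, 0) = 3.1038
prox(x) = [0.0, 3.1038]
||prox(x)||_1 = 0.0 + 3.1038 = 3.1038


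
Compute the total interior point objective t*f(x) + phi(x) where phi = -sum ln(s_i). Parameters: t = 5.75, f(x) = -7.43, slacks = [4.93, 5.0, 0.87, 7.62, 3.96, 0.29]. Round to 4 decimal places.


Step 1: Compute log-barrier.
ln values: [1.5953, 1.6094, -0.1393, 2.0308, 1.3762, -1.2379]
phi = -(1.5953 + 1.6094 - 0.1393 + 2.0308 + 1.3762 - 1.2379) = -5.2347
Step 2: Compute augmented objective.
t*f(x) = 5.75*-7.43 = -42.7225
Total = -42.7225 - 5.2347 = -47.9572


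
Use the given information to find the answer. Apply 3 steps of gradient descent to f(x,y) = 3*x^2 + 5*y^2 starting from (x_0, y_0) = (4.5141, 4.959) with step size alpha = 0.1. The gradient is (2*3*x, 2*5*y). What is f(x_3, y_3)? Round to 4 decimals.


Gradient descent on f(x,y) = 3*x^2 + 5*y^2.
Starting point: (4.5141, 4.959), alpha = 0.1
Step 1: grad_x = 2*3*4.5141 = 27.0846, grad_y = 2*5*4.959 = 49.59
  x_1 = 4.5141 - 0.1*27.0846 = 1.8056
  y_1 = 4.959 - 0.1*49.59 = 0.0
Step 2: grad_x = 2*3*1.8056 = 10.8338, grad_y = 2*5*0.0 = 0.0
  x_2 = 1.8056 - 0.1*10.8338 = 0.7223
  y_2 = 0.0 - 0.1*0.0 = 0.0
Step 3: grad_x = 2*3*0.7223 = 4.3335, grad_y = 2*5*0.0 = 0.0
  x_3 = 0.7223 - 0.1*4.3335 = 0.2889
  y_3 = 0.0 - 0.1*0.0 = 0.0
f(0.2889, 0.0) = 3*0.2889^2 + 5*0.0^2 = 0.2504


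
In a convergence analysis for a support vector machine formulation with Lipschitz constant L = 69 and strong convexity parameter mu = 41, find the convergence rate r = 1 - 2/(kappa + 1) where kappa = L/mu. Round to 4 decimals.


Step 1: Compute the condition number.
kappa = L/mu = 69/41 = 1.6829
Step 2: Compute the convergence rate.
r = 1 - 2/(kappa + 1) = 1 - 2*mu/(L + mu) = (L - mu)/(L + mu) = 28/110 = 0.2545


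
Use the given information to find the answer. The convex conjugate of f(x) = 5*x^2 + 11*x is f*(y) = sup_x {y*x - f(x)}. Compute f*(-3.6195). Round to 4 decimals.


f*(y) = sup_x {y*x - a*x^2 - b*x} = sup_x {(y-b)*x - a*x^2}
FOC: (y - b) - 2a*x = 0 => x* = (y - b)/(2a)
x* = (-3.6195 - 11)/(2*5) = -1.462
f*(-3.6195) = (y-b)^2/(4a) = (-3.6195 - 11)^2/(4*5)
= 213.7298/20 = 10.6865


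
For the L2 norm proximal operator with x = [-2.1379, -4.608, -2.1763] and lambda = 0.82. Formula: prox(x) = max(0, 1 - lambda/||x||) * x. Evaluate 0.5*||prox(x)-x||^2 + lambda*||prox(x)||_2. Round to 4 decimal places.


Step 1: Compute ||x||.
||x|| = 5.5264
Step 2: Compute scaling factor.
scale = max(0, 1 - 0.82/5.5264) = 0.8516
Step 3: prox(x) = [-1.8207, -3.9243, -1.8534]
||prox(x)|| = 4.7064
Step 4: Proximal objective.
0.5*||prox-x||^2 = 0.3362
lambda*||prox|| = 3.8592
Total = 4.1954


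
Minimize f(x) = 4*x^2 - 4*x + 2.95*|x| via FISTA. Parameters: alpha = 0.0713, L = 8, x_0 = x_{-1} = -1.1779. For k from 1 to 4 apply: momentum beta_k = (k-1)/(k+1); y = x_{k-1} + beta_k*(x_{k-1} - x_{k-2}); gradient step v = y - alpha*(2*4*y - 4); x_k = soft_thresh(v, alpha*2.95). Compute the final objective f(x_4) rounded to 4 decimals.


FISTA on f(x) = 4*x^2 - 4*x + 2.95*|x|
L = 8, alpha = 0.0713
Iteration 1: beta = 0.0, y = -1.1779 + 0.0*(-1.1779 + 1.1779) = -1.1779
  grad(y) = -13.4232, v = y - alpha*grad = -0.2208
  prox(v) = soft_thresh(-0.2208, 0.2103) = -0.0105
Iteration 2: beta = 0.3333, y = -0.0105 + 0.3333*(-0.0105 + 1.1779) = 0.3786
  grad(y) = -0.9708, v = y - alpha*grad = 0.4479
  prox(v) = soft_thresh(0.4479, 0.2103) = 0.2375
Iteration 3: beta = 0.5, y = 0.2375 + 0.5*(0.2375 + 0.0105) = 0.3615
  grad(y) = -1.1077, v = y - alpha*grad = 0.4405
  prox(v) = soft_thresh(0.4405, 0.2103) = 0.2302
Iteration 4: beta = 0.6, y = 0.2302 + 0.6*(0.2302 - 0.2375) = 0.2258
  grad(y) = -2.1938, v = y - alpha*grad = 0.3822
  prox(v) = soft_thresh(0.3822, 0.2103) = 0.1719
f(x_4) = 4*0.1719^2 - 4*0.1719 + 2.95*|0.1719| = -0.0623


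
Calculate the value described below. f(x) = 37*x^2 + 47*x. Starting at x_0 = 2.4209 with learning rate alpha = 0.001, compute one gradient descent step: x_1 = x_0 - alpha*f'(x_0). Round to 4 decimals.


We compute the gradient at x_0 and apply the update.
f'(x) = 74*x + 47
f'(2.4209) = 74*2.4209 + 47 = 226.1466
x_1 = 2.4209 - 0.001*226.1466 = 2.1948


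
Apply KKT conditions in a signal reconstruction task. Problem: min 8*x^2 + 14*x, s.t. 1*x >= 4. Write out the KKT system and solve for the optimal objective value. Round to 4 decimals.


Step 1: Try lambda = 0 (constraint inactive).
x_unc = -14/(2*8) = -0.875
Check: 1*-0.875 = -0.875 < 4 -- violated!
Step 2: Constraint must be active: 1*x = 4
x* = 4/1 = 4.0
lambda = (2*8*4.0 + 14)/1 = 78.0
Step 3: Compute optimal value.
f(x*) = 8*4.0^2 + 14*4.0 = 184.0


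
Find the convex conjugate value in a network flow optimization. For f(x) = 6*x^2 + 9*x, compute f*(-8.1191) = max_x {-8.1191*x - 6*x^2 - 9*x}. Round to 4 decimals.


f*(y) = sup_x {y*x - a*x^2 - b*x} = sup_x {(y-b)*x - a*x^2}
FOC: (y - b) - 2a*x = 0 => x* = (y - b)/(2a)
x* = (-8.1191 - 9)/(2*6) = -1.4266
f*(-8.1191) = (y-b)^2/(4a) = (-8.1191 - 9)^2/(4*6)
= 293.0636/24 = 12.211


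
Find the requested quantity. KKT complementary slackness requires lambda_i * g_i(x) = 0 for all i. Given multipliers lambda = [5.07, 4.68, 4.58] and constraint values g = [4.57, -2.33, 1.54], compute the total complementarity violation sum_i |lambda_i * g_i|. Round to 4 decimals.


KKT complementary slackness check:
lambda_1 * g_1 = 5.07 * 4.57 = 23.1699
lambda_2 * g_2 = 4.68 * -2.33 = -10.9044
lambda_3 * g_3 = 4.58 * 1.54 = 7.0532
Total violation = 23.1699 + 10.9044 + 7.0532 = 41.1275


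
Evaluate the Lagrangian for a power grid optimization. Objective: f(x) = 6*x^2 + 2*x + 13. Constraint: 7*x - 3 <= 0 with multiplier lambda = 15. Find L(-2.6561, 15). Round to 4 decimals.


Step 1: Evaluate f(x).
f(-2.6561) = 6*(-2.6561)^2 + 2*(-2.6561) + 13 = 50.017
Step 2: Evaluate g(x).
g(-2.6561) = 7*-2.6561 - 3 = -21.5927
Step 3: Compute Lagrangian.
L = 50.017 + 15*-21.5927 = -273.8735


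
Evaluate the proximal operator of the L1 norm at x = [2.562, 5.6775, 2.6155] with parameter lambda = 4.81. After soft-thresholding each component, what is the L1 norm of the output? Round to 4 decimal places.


Soft-thresholding with lambda = 4.81:
prox(2.562) = sign(2.562)*max(|2.562| - 4.81, 0) = 0.0
prox(5.6775) = sign(5.6775)*max(|5.6775| - 4.81, 0) = 0.8675
prox(2.6155) = sign(2.6155)*max(|2.6155| - 4.81, 0) = 0.0
prox(x) = [0.0, 0.8675, 0.0]
||prox(x)||_1 = 0.0 + 0.8675 + 0.0 = 0.8675


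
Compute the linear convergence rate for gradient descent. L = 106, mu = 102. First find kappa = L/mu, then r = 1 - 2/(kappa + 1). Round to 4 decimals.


Step 1: Compute the condition number.
kappa = L/mu = 106/102 = 1.0392
Step 2: Compute the convergence rate.
r = 1 - 2/(kappa + 1) = 1 - 2*mu/(L + mu) = (L - mu)/(L + mu) = 4/208 = 0.0192


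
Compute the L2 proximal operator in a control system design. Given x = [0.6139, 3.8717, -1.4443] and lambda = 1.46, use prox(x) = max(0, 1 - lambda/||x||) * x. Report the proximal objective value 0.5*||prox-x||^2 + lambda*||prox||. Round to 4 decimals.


Step 1: Compute ||x||.
||x|| = 4.1777
Step 2: Compute scaling factor.
scale = max(0, 1 - 1.46/4.1777) = 0.6505
Step 3: prox(x) = [0.3994, 2.5186, -0.9396]
||prox(x)|| = 2.7177
Step 4: Proximal objective.
0.5*||prox-x||^2 = 1.0658
lambda*||prox|| = 3.9678
Total = 5.0336


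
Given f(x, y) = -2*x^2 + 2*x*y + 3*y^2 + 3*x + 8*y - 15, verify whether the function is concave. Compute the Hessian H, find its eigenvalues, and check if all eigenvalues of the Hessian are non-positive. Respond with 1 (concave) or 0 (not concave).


The Hessian of f(x,y) = -2*x^2 + 2*x*y + 3*y^2 + 3*x + 8*y - 15 is:
H = [[-4, 2], [2, 6]]
Trace = -4 + 6 = 2
Determinant = -4*6 - (2)^2 = -28
Discriminant = (2)^2 - 4*-28 = 116.0
Eigenvalues: lambda_1 = -4.3852, lambda_2 = 6.3852
The function is not concave.

0


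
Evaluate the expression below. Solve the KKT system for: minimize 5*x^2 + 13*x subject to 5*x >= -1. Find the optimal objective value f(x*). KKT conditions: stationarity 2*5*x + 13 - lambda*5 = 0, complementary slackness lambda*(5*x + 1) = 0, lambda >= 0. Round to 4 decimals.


Step 1: Try lambda = 0 (constraint inactive).
x_unc = -13/(2*5) = -1.3
Check: 5*-1.3 = -6.5 < -1 -- violated!
Step 2: Constraint must be active: 5*x = -1
x* = -1/5 = -0.2
lambda = (2*5*(-0.2) + 13)/5 = 2.2
Step 3: Compute optimal value.
f(x*) = 5*(-0.2)^2 + 13*(-0.2) = -2.4


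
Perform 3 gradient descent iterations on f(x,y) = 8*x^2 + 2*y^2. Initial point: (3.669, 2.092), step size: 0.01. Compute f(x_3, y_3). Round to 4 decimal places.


Gradient descent on f(x,y) = 8*x^2 + 2*y^2.
Starting point: (3.669, 2.092), alpha = 0.01
Step 1: grad_x = 2*8*3.669 = 58.704, grad_y = 2*2*2.092 = 8.368
  x_1 = 3.669 - 0.01*58.704 = 3.082
  y_1 = 2.092 - 0.01*8.368 = 2.0083
Step 2: grad_x = 2*8*3.082 = 49.3114, grad_y = 2*2*2.0083 = 8.0333
  x_2 = 3.082 - 0.01*49.3114 = 2.5888
  y_2 = 2.0083 - 0.01*8.0333 = 1.928
Step 3: grad_x = 2*8*2.5888 = 41.4215, grad_y = 2*2*1.928 = 7.7119
  x_3 = 2.5888 - 0.01*41.4215 = 2.1746
  y_3 = 1.928 - 0.01*7.7119 = 1.8509
f(2.1746, 1.8509) = 8*2.1746^2 + 2*1.8509^2 = 44.6836


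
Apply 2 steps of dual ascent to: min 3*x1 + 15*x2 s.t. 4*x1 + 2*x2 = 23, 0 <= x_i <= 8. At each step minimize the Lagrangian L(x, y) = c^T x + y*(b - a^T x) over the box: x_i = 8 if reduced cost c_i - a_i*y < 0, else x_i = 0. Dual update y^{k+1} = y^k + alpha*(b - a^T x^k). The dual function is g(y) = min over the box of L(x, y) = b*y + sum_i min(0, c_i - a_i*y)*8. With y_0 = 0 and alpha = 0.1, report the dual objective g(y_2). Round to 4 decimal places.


Dual ascent for LP: min 3*x1 + 15*x2, 4*x1 + 2*x2 = 23, 0 <= x_i <= 8
Step 1: y^k = 0.0, reduced costs: (3.0, 15.0)
  x^k = (0.0, 0.0), subgradient = b - a^T x = 23.0
  y^{k+1} = 0.0 + 0.1*23.0 = 2.3
Step 2: y^k = 2.3, reduced costs: (-6.2, 10.4)
  x^k = (8.0, 0.0), subgradient = b - a^T x = -9.0
  y^{k+1} = 2.3 + 0.1*-9.0 = 1.4
Dual objective at y_2 = 1.4: reduced costs (-2.6, 12.2), box minimizer x = (8.0, 0.0)
g(y_2) = b*y + (c1 - a1*y)*x1 + (c2 - a2*y)*x2 = 23*1.4 + (-2.6)*8.0 + 12.2*0.0 = 32.2 - 20.8 + 0.0 = 11.4


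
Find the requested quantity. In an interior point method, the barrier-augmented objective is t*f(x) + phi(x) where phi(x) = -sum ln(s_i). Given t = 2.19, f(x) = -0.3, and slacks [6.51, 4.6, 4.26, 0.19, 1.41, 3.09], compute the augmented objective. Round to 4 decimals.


Step 1: Compute log-barrier.
ln values: [1.8733, 1.5261, 1.4493, -1.6607, 0.3436, 1.1282]
phi = -(1.8733 + 1.5261 + 1.4493 - 1.6607 + 0.3436 + 1.1282) = -4.6597
Step 2: Compute augmented objective.
t*f(x) = 2.19*-0.3 = -0.657
Total = -0.657 - 4.6597 = -5.3167


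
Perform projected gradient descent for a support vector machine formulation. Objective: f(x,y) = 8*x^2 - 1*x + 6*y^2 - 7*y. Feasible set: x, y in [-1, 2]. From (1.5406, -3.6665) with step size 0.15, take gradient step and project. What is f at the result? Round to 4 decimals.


Step 1: Compute gradient at (1.5406, -3.6665).
grad_x = 2*8*1.5406 - 1 = 23.6496
grad_y = 2*6*-3.6665 - 7 = -50.998
Step 2: Gradient step.
x_raw = 1.5406 - 0.15*23.6496 = -2.0068
y_raw = -3.6665 - 0.15*-50.998 = 3.9832
Step 3: Project onto [-1, 2].
x_proj = clip(-2.0068) = -1.0
y_proj = clip(3.9832) = 2.0
Step 4: Evaluate f.
f(-1.0, 2.0) = 19.0


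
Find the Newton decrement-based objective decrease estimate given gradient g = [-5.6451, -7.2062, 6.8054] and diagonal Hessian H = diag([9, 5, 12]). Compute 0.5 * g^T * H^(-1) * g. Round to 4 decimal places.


Step 1: H is diagonal, so H^(-1) * g = [-0.6272, -1.4412, 0.5671].
Step 2: g^T H^(-1) g = sum_i g_i^2 / H_ii
  = (-5.6451)^2/9 + (-7.2062)^2/5 + (6.8054)^2/12
  = 3.5408 + 10.3859 + 3.8595 = 17.7861
Step 3: Objective decrease = 0.5 * g^T H^(-1) g = 8.8931


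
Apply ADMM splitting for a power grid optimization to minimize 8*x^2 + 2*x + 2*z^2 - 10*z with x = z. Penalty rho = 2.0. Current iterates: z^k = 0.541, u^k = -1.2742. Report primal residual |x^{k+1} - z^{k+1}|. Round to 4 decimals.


ADMM iteration with rho = 2.0, z^k = 0.541, u^k = -1.2742
Step 1: x-update.
Minimize 8*x^2 + 2*x + (2.0/2)*(x - 0.541 - 1.2742)^2
FOC: (2*8 + 2.0)*x = -2 + 2.0*(0.541 + 1.2742)
x^{k+1} = 0.0906
Step 2: z-update.
Minimize 2*z^2 - 10*z + (2.0/2)*(0.0906 - z - 1.2742)^2
FOC: (2*2 + 2.0)*z = 10 + 2.0*(0.0906 - 1.2742)
z^{k+1} = 1.2721
Step 3: u-update.
u^{k+1} = -1.2742 + 0.0906 - 1.2721 = -2.4557
Step 4: Primal residual = |0.0906 - 1.2721| = 1.1815


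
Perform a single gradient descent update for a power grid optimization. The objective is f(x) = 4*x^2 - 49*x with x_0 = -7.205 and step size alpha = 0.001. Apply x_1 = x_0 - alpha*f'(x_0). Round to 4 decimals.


We compute the gradient at x_0 and apply the update.
f'(x) = 8*x - 49
f'(-7.205) = 8*-7.205 - 49 = -106.64
x_1 = -7.205 - 0.001*-106.64 = -7.0984


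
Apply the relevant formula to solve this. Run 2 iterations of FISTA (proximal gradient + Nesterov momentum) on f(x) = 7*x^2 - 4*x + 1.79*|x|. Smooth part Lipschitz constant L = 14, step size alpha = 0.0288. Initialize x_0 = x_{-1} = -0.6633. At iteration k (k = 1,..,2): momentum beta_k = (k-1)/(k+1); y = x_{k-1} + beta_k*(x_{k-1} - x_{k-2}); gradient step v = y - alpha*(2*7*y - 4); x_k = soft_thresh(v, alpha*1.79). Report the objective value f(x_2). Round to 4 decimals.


FISTA on f(x) = 7*x^2 - 4*x + 1.79*|x|
L = 14, alpha = 0.0288
Iteration 1: beta = 0.0, y = -0.6633 + 0.0*(-0.6633 + 0.6633) = -0.6633
  grad(y) = -13.2862, v = y - alpha*grad = -0.2807
  prox(v) = soft_thresh(-0.2807, 0.0516) = -0.2291
Iteration 2: beta = 0.3333, y = -0.2291 + 0.3333*(-0.2291 + 0.6633) = -0.0844
  grad(y) = -5.1812, v = y - alpha*grad = 0.0648
  prox(v) = soft_thresh(0.0648, 0.0516) = 0.0133
f(x_2) = 7*0.0133^2 - 4*0.0133 + 1.79*|0.0133| = -0.0281


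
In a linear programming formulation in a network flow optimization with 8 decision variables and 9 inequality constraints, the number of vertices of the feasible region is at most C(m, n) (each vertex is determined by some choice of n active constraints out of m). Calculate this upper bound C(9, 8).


Each vertex corresponds to some choice of n active constraints out of m, so the number of vertices is at most C(m, n) = m! / (n!(m-n)!).
m = 9, n = 8
Numerator: 9 * 8 * 7 * 6 * 5 * 4 * 3 * 2
Denominator: 8! = 40320
C(9, 8) = 9


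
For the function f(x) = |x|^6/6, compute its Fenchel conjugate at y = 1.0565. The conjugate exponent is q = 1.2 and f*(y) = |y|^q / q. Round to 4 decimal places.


The conjugate exponent q satisfies 1/p + 1/q = 1.
p = 6, so q = 6/(6 - 1) = 1.2
|y|^q = 1.0565^1.2 = 1.0682
f*(1.0565) = 1.0682 / 1.2 = 0.8901
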